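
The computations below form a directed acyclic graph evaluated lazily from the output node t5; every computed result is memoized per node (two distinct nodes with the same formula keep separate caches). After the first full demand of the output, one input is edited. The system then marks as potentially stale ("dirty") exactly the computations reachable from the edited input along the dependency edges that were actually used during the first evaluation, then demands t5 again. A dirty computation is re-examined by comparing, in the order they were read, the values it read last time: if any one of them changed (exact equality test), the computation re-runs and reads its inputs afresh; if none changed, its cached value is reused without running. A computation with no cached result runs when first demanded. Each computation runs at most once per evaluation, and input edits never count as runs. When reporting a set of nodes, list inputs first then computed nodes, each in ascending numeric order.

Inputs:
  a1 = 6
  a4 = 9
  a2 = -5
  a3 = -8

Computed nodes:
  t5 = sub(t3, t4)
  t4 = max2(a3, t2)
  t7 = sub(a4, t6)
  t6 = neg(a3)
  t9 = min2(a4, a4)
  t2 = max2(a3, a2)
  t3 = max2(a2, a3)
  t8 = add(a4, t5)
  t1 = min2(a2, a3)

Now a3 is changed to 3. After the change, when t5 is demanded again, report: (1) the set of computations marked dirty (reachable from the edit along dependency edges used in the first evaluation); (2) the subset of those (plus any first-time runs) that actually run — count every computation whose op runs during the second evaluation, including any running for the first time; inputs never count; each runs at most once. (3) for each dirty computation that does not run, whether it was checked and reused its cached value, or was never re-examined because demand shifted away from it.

First demand of the output computes:
  t2 = max2(-8, -5) = -5
  t3 = max2(-5, -8) = -5
  t4 = max2(-8, -5) = -5
  t5 = sub(-5, -5) = 0

After the edit, cleaning proceeds:
  t2: a read changed (a3 -8->3) — executes, giving 3.
  t3: a read changed (a3 -8->3) — executes, giving 3.
  t4: a read changed (a3 -8->3; t2 -5->3) — executes, giving 3.
  t5: a read changed (t3 -5->3; t4 -5->3) — executes, giving 0 — identical to its old value.

The edit dirties: t2, t3, t4, t5.
4 computations run: t2, t3, t4, t5.
No dirty computation escaped a run.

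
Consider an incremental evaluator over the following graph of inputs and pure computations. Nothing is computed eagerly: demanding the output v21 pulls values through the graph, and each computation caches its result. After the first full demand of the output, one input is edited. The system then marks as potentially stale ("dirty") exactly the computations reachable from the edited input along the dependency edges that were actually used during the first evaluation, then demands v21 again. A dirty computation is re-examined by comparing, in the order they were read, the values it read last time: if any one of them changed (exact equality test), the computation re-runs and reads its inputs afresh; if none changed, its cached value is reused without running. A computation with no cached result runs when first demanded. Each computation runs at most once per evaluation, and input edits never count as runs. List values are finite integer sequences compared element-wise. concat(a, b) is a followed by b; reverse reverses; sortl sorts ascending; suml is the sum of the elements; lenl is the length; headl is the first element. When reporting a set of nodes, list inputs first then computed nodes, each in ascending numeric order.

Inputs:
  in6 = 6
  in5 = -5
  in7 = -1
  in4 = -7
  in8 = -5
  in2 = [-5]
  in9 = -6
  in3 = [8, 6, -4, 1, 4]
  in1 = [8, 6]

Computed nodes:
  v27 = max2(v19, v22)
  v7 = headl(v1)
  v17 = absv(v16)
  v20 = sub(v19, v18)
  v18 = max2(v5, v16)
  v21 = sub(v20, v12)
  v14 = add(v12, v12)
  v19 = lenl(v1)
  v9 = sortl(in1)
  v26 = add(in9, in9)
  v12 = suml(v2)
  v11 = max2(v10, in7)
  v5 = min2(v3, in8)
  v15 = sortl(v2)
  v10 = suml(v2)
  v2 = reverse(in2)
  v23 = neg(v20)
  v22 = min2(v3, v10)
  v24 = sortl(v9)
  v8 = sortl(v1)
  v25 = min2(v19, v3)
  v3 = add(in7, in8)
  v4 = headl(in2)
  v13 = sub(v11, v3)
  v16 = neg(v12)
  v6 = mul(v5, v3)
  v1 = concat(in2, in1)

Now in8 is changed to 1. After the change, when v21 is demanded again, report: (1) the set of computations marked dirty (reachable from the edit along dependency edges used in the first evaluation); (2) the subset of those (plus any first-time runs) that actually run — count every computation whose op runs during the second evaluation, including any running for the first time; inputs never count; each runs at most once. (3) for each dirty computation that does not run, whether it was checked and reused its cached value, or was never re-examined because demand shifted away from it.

Dirty set: v3, v5, v18, v20, v21.
Run set: v3, v5, v18 (3 run).
Re-examined without running (cache reused): v20, v21.
The important point: v18 recomputes to an identical value, and the output ends up unchanged.

Initial pass — values computed on the first demand:
  v1 = concat([-5], [8, 6]) = [-5, 8, 6]
  v2 = reverse([-5]) = [-5]
  v3 = add(-1, -5) = -6
  v5 = min2(-6, -5) = -6
  v12 = suml([-5]) = -5
  v16 = neg(-5) = 5
  v18 = max2(-6, 5) = 5
  v19 = lenl([-5, 8, 6]) = 3
  v20 = sub(3, 5) = -2
  v21 = sub(-2, -5) = 3

Second demand — change propagation:
  v3: re-runs because in8 -5->1; new result 0.
  v5: re-runs because v3 -6->0; in8 -5->1; new result 0.
  v18: re-runs because v5 -6->0; new result 5 (unchanged).
  v20: re-examined; everything it read last time is the same (v19 unchanged, v18 unchanged) — cache -2 kept, no run.
  v21: re-examined; everything it read last time is the same (v20 unchanged, v12 unchanged) — cache 3 kept, no run.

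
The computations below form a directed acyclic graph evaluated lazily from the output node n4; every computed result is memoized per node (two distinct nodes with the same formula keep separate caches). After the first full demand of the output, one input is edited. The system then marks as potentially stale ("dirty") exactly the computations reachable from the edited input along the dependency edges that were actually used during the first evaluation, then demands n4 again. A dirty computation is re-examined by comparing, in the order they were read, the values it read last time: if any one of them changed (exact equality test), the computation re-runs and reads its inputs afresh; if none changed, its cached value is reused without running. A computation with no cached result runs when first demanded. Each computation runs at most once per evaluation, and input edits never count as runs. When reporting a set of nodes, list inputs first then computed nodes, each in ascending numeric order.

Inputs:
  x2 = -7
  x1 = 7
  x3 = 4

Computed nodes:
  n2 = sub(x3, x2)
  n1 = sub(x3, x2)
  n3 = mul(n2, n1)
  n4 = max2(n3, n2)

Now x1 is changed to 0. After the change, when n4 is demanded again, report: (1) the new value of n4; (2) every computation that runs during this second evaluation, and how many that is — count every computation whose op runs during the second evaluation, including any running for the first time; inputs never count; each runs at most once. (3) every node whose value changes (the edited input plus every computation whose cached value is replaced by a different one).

First demand of the output computes:
  n1 = sub(4, -7) = 11
  n2 = sub(4, -7) = 11
  n3 = mul(11, 11) = 121
  n4 = max2(121, 11) = 121

After the edit, cleaning proceeds:
  no node depends on x1 at all; the second demand re-runs nothing.

Note the shortcut — nothing in the graph depends on x1 at all, so no recomputation happens.

Demanding n4 again yields 121.
0 computations run: none.
The nodes whose values change: x1.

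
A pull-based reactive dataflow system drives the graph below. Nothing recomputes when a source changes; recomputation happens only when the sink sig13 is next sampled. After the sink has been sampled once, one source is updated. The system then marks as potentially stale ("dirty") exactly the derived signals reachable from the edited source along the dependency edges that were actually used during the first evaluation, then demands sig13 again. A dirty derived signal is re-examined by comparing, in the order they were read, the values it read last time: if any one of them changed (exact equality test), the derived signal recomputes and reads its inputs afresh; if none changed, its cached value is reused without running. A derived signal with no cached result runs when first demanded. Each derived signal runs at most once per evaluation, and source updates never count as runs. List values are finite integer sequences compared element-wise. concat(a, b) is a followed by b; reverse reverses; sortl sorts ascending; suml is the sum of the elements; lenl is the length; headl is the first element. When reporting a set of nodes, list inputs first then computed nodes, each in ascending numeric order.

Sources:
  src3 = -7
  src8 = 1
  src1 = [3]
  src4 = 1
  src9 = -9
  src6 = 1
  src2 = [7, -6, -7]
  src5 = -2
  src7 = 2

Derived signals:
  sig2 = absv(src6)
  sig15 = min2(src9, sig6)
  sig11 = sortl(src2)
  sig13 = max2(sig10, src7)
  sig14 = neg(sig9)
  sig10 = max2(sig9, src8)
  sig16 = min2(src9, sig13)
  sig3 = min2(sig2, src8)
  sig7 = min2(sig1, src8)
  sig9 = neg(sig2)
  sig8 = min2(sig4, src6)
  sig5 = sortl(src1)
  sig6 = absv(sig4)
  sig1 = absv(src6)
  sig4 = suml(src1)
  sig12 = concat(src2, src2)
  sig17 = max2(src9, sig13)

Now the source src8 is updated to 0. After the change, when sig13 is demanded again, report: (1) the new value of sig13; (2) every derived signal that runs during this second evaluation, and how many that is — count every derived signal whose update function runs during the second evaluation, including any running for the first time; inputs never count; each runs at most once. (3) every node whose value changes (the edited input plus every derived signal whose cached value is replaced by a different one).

New value of sig13: 2.
Derived signals that run: sig10, sig13 — 2 in total.
Values that change: src8, sig10.

First evaluation (everything demanded from the output):
  sig2 = absv(1) = 1
  sig9 = neg(1) = -1
  sig10 = max2(-1, 1) = 1
  sig13 = max2(1, 2) = 2

Propagation after the edit:
  sig10: runs — src8 1->0; result 0.
  sig13: runs — sig10 1->0; result 2 (same value as before).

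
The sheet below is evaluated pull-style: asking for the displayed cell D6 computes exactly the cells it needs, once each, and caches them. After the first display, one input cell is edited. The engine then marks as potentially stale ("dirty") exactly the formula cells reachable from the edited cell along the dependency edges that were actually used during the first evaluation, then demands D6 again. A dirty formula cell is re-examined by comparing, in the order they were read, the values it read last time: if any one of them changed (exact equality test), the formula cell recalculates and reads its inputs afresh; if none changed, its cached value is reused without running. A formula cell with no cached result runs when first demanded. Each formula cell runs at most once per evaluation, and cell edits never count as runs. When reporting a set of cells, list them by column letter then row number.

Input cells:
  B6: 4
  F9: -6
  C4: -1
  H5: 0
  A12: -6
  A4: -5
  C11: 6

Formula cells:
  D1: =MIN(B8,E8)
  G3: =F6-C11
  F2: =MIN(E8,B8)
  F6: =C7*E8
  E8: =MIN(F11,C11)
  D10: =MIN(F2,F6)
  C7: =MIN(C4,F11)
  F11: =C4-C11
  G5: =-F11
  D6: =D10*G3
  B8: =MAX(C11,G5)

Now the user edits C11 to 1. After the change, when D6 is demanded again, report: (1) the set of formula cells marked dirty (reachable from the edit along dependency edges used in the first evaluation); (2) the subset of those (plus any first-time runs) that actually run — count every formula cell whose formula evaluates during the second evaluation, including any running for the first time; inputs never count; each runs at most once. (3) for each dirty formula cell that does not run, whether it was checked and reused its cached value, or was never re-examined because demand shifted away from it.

First demand of the output computes:
  F11 = -1 - 6 = -7
  C7 = MIN(-1, -7) = -7
  E8 = MIN(-7, 6) = -7
  F6 = -7 * -7 = 49
  G3 = 49 - 6 = 43
  G5 = -(-7) = 7
  B8 = MAX(6, 7) = 7
  F2 = MIN(-7, 7) = -7
  D10 = MIN(-7, 49) = -7
  D6 = -7 * 43 = -301

After the edit, cleaning proceeds:
  F11: a read changed (C11 6->1) — executes, giving -2.
  C7: a read changed (F11 -7->-2) — executes, giving -2.
  E8: a read changed (F11 -7->-2; C11 6->1) — executes, giving -2.
  F6: a read changed (C7 -7->-2; E8 -7->-2) — executes, giving 4.
  G3: a read changed (F6 49->4; C11 6->1) — executes, giving 3.
  G5: a read changed (F11 -7->-2) — executes, giving 2.
  B8: a read changed (C11 6->1; G5 7->2) — executes, giving 2.
  F2: a read changed (E8 -7->-2; B8 7->2) — executes, giving -2.
  D10: a read changed (F2 -7->-2; F6 49->4) — executes, giving -2.
  D6: a read changed (D10 -7->-2; G3 43->3) — executes, giving -6.

The edit dirties: B8, C7, D6, D10, E8, F2, F6, F11, G3, G5.
10 formula cells run: B8, C7, D6, D10, E8, F2, F6, F11, G3, G5.
No dirty formula cell escaped a run.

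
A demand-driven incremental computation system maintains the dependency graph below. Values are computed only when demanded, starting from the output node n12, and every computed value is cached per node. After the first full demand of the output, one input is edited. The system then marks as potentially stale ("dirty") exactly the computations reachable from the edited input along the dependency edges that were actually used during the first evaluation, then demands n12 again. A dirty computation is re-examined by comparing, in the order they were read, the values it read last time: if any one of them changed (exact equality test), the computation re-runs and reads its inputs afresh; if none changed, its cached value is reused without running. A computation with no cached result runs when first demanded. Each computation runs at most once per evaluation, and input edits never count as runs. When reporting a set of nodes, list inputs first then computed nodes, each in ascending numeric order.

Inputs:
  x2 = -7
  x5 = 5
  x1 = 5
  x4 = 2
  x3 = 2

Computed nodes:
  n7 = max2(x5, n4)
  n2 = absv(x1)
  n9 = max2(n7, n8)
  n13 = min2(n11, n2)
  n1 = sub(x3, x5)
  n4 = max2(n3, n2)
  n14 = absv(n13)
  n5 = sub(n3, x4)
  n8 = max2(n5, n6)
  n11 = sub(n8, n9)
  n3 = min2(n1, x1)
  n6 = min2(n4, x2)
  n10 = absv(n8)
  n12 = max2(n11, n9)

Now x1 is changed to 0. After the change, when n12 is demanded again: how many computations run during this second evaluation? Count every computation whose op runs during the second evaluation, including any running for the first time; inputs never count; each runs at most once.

First evaluation (everything demanded from the output):
  n1 = sub(2, 5) = -3
  n2 = absv(5) = 5
  n3 = min2(-3, 5) = -3
  n4 = max2(-3, 5) = 5
  n5 = sub(-3, 2) = -5
  n6 = min2(5, -7) = -7
  n7 = max2(5, 5) = 5
  n8 = max2(-5, -7) = -5
  n9 = max2(5, -5) = 5
  n11 = sub(-5, 5) = -10
  n12 = max2(-10, 5) = 5

Propagation after the edit:
  n2: runs — x1 5->0; result 0.
  n3: runs — x1 5->0; result -3 (same value as before).
  n4: runs — n2 5->0; result 0.
  n5: checked — values it read are unchanged (n3 unchanged, x4 unchanged); reused cached -5 without running.
  n6: runs — n4 5->0; result -7 (same value as before).
  n7: runs — n4 5->0; result 5 (same value as before).
  n8: checked — values it read are unchanged (n5 unchanged, n6 unchanged); reused cached -5 without running.
  n9: checked — values it read are unchanged (n7 unchanged, n8 unchanged); reused cached 5 without running.
  n11: checked — values it read are unchanged (n8 unchanged, n9 unchanged); reused cached -10 without running.
  n12: checked — values it read are unchanged (n11 unchanged, n9 unchanged); reused cached 5 without running.

Key observation: the cutoff stops propagation at n5 — its inputs' values are unchanged, so it reuses its cache.

Computations that run: n2, n3, n4, n6, n7 — 5 in total.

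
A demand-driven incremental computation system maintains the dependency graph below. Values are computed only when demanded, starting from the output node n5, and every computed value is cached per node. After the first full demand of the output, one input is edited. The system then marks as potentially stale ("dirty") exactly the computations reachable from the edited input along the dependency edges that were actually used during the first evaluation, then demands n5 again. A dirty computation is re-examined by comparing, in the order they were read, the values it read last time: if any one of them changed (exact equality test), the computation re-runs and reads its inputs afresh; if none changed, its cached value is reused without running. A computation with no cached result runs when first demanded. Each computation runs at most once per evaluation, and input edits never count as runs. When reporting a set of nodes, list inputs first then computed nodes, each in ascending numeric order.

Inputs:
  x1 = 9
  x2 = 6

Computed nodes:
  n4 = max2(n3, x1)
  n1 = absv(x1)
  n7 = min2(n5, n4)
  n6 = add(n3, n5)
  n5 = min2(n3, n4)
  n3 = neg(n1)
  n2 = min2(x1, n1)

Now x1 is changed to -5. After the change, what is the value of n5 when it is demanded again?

New value of n5: -5.

First evaluation (everything demanded from the output):
  n1 = absv(9) = 9
  n3 = neg(9) = -9
  n4 = max2(-9, 9) = 9
  n5 = min2(-9, 9) = -9

Propagation after the edit:
  n1: runs — x1 9->-5; result 5.
  n3: runs — n1 9->5; result -5.
  n4: runs — n3 -9->-5; x1 9->-5; result -5.
  n5: runs — n3 -9->-5; n4 9->-5; result -5.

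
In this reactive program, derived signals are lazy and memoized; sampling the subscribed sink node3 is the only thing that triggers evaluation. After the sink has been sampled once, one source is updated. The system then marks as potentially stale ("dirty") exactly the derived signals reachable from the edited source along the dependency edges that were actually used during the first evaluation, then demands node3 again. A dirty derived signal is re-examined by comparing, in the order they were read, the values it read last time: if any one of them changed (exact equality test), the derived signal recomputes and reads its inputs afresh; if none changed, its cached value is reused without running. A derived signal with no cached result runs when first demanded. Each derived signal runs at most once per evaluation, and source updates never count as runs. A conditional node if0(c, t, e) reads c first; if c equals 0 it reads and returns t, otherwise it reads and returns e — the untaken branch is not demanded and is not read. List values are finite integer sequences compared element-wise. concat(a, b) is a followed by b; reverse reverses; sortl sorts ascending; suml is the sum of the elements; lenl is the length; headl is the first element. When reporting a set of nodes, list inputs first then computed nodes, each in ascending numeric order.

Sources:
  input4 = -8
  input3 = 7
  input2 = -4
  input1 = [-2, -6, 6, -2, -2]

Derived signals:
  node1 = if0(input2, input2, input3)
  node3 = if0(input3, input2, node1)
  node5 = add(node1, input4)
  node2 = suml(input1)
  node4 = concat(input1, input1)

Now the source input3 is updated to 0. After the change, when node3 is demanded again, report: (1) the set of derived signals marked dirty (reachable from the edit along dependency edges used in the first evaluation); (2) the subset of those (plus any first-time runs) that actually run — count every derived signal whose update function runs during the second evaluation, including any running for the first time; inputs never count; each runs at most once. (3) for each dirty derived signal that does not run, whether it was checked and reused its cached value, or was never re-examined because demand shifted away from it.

First demand of the output computes:
  node1 = if0(input2=-4 -> else branch input3) = 7
  node3 = if0(input3=7 -> else branch node1) = 7

After the edit, cleaning proceeds:
  node1: stays stale; no demand reaches it after the flip.
  node3: a read changed (input3 7->0) — executes, giving -4.

Note the branch switch — demand abandons node1, which is never re-examined.

The edit dirties: node1, node3.
1 derived signals run: node3.
Unvisited dirty nodes (no longer demanded): node1.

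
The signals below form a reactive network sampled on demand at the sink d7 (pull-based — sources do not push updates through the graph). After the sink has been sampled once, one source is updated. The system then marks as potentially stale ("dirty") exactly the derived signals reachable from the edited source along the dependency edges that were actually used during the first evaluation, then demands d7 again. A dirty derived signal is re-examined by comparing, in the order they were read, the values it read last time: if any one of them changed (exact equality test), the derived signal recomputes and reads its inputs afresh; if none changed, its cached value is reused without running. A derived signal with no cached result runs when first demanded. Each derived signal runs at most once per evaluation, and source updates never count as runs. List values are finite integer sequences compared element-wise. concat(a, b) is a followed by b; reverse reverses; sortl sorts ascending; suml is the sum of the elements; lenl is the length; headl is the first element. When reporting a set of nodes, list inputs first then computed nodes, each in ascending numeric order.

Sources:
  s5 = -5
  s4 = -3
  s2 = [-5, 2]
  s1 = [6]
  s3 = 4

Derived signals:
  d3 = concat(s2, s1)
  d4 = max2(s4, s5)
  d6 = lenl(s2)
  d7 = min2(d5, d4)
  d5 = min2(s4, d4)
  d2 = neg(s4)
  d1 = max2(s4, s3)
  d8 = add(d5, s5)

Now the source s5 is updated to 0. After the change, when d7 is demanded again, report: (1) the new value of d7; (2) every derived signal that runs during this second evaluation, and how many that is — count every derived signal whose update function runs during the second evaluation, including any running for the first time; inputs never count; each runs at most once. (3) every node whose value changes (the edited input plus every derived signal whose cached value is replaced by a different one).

d7 now evaluates to -3.
Run set: d4, d5, d7 (3 run).
Changed values: s5, d4.

Initial pass — values computed on the first demand:
  d4 = max2(-3, -5) = -3
  d5 = min2(-3, -3) = -3
  d7 = min2(-3, -3) = -3

Second demand — change propagation:
  d4: re-runs because s5 -5->0; new result 0.
  d5: re-runs because d4 -3->0; new result -3 (unchanged).
  d7: re-runs because d4 -3->0; new result -3 (unchanged).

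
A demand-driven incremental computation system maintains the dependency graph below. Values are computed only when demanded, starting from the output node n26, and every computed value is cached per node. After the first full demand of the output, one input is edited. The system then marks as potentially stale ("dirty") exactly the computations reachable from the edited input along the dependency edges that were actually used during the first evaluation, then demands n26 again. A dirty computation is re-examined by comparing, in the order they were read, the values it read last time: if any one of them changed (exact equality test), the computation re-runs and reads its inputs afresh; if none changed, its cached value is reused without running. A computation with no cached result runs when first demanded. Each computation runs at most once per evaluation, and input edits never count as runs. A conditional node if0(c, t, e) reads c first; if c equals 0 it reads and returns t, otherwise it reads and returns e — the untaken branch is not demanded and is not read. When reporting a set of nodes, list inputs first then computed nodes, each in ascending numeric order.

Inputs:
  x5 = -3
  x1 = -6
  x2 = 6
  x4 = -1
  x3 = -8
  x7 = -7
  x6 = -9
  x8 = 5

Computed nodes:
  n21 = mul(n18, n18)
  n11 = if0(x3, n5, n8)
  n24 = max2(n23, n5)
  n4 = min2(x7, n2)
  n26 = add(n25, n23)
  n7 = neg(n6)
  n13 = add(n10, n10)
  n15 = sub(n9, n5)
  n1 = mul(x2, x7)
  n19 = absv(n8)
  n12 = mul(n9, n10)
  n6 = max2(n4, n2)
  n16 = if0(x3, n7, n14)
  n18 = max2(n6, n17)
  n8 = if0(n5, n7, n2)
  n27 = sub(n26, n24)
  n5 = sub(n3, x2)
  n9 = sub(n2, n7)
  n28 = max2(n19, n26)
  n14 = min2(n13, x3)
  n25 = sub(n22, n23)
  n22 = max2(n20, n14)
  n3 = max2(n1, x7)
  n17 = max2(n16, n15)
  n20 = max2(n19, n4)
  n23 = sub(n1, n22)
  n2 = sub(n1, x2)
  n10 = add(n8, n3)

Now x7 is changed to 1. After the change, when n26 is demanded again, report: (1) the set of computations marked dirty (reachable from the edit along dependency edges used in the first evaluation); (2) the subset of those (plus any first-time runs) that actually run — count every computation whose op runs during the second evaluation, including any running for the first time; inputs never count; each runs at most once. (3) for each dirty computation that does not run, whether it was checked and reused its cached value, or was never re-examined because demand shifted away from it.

First evaluation (everything demanded from the output):
  n1 = mul(6, -7) = -42
  n2 = sub(-42, 6) = -48
  n3 = max2(-42, -7) = -7
  n4 = min2(-7, -48) = -48
  n5 = sub(-7, 6) = -13
  n8 = if0(n5=-13 -> else branch n2) = -48
  n10 = add(-48, -7) = -55
  n13 = add(-55, -55) = -110
  n14 = min2(-110, -8) = -110
  n19 = absv(-48) = 48
  n20 = max2(48, -48) = 48
  n22 = max2(48, -110) = 48
  n23 = sub(-42, 48) = -90
  n25 = sub(48, -90) = 138
  n26 = add(138, -90) = 48

Propagation after the edit:
  n1: runs — x7 -7->1; result 6.
  n2: runs — n1 -42->6; result 0.
  n3: runs — n1 -42->6; x7 -7->1; result 6.
  n4: runs — x7 -7->1; n2 -48->0; result 0.
  n5: runs — n3 -7->6; result 0.
  n6: demanded for the first time — runs, produces 0.
  n7: demanded for the first time — runs, produces 0.
  n8: runs — n5 -13->0; n2 -48->0; result 0.
  n10: runs — n8 -48->0; n3 -7->6; result 6.
  n13: runs — n10 -55->6; n10 -55->6; result 12.
  n14: runs — n13 -110->12; result -8.
  n19: runs — n8 -48->0; result 0.
  n20: runs — n19 48->0; n4 -48->0; result 0.
  n22: runs — n20 48->0; n14 -110->-8; result 0.
  n23: runs — n1 -42->6; n22 48->0; result 6.
  n25: runs — n22 48->0; n23 -90->6; result -6.
  n26: runs — n25 138->-6; n23 -90->6; result 0.

Key observation: a condition flipped, so demand reaches new nodes — n6, n7 run for the first time.

Marked dirty: n1, n2, n3, n4, n5, n8, n10, n13, n14, n19, n20, n22, n23, n25, n26.
Computations that run: n1, n2, n3, n4, n5, n6, n7, n8, n10, n13, n14, n19, n20, n22, n23, n25, n26 — 17 in total.
Every dirty computation ran.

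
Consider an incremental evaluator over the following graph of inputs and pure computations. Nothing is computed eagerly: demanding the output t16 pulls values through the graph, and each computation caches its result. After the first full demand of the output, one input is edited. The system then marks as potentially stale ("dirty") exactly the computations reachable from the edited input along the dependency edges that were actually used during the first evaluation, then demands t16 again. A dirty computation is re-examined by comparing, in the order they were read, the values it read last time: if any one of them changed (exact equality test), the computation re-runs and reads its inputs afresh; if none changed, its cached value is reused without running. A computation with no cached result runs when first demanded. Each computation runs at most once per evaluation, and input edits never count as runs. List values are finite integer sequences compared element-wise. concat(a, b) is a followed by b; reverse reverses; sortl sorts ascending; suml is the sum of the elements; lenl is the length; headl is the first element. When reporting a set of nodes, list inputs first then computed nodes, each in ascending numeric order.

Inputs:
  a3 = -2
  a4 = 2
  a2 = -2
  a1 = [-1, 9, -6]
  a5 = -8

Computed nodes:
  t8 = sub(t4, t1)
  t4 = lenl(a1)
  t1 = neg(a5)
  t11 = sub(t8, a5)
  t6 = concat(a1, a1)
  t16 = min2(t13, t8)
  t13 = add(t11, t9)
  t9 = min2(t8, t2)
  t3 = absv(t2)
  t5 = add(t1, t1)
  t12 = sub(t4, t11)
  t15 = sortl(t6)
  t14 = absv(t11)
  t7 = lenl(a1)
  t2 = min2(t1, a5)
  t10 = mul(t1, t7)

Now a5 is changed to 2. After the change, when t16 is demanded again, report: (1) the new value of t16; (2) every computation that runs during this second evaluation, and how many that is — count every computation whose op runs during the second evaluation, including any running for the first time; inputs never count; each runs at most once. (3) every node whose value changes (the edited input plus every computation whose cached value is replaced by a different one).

t16 now evaluates to 1.
Run set: t1, t2, t8, t9, t11, t13, t16 (7 run).
Changed values: a5, t1, t2, t8, t9, t13, t16.

Initial pass — values computed on the first demand:
  t1 = neg(-8) = 8
  t2 = min2(8, -8) = -8
  t4 = lenl([-1, 9, -6]) = 3
  t8 = sub(3, 8) = -5
  t9 = min2(-5, -8) = -8
  t11 = sub(-5, -8) = 3
  t13 = add(3, -8) = -5
  t16 = min2(-5, -5) = -5

Second demand — change propagation:
  t1: re-runs because a5 -8->2; new result -2.
  t2: re-runs because t1 8->-2; a5 -8->2; new result -2.
  t8: re-runs because t1 8->-2; new result 5.
  t9: re-runs because t8 -5->5; t2 -8->-2; new result -2.
  t11: re-runs because t8 -5->5; a5 -8->2; new result 3 (unchanged).
  t13: re-runs because t9 -8->-2; new result 1.
  t16: re-runs because t13 -5->1; t8 -5->5; new result 1.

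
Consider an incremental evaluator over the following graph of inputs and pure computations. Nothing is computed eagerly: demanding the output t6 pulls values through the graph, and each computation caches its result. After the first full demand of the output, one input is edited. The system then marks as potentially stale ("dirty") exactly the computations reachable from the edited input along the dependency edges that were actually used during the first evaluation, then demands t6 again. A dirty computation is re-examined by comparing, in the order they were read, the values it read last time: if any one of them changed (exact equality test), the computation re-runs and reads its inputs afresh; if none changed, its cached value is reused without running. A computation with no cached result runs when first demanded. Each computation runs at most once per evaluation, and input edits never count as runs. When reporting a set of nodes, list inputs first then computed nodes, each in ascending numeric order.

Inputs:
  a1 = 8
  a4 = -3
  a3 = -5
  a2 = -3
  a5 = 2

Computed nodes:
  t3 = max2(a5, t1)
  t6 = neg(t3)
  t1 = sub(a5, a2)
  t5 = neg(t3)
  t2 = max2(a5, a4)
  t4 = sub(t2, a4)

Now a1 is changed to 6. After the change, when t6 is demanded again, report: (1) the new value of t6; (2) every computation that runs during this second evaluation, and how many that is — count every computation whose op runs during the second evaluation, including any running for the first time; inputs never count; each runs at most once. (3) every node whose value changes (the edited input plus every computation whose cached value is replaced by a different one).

t6 now evaluates to -5.
Run set: none (0 run).
Changed values: a1.
The important point: nothing the output needs ever reads a1, so the edit is invisible to it.

Initial pass — values computed on the first demand:
  t1 = sub(2, -3) = 5
  t3 = max2(2, 5) = 5
  t6 = neg(5) = -5

Second demand — change propagation:
  no demanded computation ever read a1, so the edit dirties nothing and nothing runs.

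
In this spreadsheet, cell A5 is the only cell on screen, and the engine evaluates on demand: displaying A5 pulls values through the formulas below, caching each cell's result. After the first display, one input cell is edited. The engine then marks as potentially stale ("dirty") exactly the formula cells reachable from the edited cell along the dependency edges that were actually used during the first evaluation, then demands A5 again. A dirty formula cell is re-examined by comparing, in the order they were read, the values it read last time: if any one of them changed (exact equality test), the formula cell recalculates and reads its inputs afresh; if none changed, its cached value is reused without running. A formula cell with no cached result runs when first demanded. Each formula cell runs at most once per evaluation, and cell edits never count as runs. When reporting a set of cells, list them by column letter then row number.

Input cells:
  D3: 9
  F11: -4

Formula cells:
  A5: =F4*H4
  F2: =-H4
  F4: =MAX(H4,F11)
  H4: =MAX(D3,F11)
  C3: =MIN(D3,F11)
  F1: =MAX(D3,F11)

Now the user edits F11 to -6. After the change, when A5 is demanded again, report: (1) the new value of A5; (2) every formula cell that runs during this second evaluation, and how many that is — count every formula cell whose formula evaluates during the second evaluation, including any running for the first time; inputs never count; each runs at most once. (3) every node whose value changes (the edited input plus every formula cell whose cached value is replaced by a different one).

A5 now evaluates to 81.
Run set: F4, H4 (2 run).
Changed values: F11.
The important point: at A5 every value read last time is unchanged, so the dirty flag clears without a run.

Initial pass — values computed on the first demand:
  H4 = MAX(9, -4) = 9
  F4 = MAX(9, -4) = 9
  A5 = 9 * 9 = 81

Second demand — change propagation:
  H4: re-runs because F11 -4->-6; new result 9 (unchanged).
  F4: re-runs because F11 -4->-6; new result 9 (unchanged).
  A5: re-examined; everything it read last time is the same (F4 unchanged, H4 unchanged) — cache 81 kept, no run.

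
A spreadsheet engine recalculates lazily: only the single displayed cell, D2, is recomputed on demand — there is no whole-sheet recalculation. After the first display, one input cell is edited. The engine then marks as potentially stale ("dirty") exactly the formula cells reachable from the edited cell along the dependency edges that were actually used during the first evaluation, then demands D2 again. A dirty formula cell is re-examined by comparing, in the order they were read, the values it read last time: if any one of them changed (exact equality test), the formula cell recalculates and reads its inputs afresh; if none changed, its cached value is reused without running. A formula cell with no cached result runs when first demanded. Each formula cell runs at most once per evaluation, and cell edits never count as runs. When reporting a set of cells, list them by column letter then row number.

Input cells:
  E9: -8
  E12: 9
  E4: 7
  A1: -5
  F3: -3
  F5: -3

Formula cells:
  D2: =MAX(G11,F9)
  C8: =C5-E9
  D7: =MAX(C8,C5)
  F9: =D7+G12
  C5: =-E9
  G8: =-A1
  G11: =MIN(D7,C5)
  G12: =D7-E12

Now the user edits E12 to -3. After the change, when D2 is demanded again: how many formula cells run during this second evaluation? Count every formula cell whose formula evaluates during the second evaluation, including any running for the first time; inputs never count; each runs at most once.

Formula cells that run: D2, F9, G12 — 3 in total.

First evaluation (everything demanded from the output):
  C5 = -(-8) = 8
  C8 = 8 - -8 = 16
  D7 = MAX(16, 8) = 16
  G11 = MIN(16, 8) = 8
  G12 = 16 - 9 = 7
  F9 = 16 + 7 = 23
  D2 = MAX(8, 23) = 23

Propagation after the edit:
  G12: runs — E12 9->-3; result 19.
  F9: runs — G12 7->19; result 35.
  D2: runs — F9 23->35; result 35.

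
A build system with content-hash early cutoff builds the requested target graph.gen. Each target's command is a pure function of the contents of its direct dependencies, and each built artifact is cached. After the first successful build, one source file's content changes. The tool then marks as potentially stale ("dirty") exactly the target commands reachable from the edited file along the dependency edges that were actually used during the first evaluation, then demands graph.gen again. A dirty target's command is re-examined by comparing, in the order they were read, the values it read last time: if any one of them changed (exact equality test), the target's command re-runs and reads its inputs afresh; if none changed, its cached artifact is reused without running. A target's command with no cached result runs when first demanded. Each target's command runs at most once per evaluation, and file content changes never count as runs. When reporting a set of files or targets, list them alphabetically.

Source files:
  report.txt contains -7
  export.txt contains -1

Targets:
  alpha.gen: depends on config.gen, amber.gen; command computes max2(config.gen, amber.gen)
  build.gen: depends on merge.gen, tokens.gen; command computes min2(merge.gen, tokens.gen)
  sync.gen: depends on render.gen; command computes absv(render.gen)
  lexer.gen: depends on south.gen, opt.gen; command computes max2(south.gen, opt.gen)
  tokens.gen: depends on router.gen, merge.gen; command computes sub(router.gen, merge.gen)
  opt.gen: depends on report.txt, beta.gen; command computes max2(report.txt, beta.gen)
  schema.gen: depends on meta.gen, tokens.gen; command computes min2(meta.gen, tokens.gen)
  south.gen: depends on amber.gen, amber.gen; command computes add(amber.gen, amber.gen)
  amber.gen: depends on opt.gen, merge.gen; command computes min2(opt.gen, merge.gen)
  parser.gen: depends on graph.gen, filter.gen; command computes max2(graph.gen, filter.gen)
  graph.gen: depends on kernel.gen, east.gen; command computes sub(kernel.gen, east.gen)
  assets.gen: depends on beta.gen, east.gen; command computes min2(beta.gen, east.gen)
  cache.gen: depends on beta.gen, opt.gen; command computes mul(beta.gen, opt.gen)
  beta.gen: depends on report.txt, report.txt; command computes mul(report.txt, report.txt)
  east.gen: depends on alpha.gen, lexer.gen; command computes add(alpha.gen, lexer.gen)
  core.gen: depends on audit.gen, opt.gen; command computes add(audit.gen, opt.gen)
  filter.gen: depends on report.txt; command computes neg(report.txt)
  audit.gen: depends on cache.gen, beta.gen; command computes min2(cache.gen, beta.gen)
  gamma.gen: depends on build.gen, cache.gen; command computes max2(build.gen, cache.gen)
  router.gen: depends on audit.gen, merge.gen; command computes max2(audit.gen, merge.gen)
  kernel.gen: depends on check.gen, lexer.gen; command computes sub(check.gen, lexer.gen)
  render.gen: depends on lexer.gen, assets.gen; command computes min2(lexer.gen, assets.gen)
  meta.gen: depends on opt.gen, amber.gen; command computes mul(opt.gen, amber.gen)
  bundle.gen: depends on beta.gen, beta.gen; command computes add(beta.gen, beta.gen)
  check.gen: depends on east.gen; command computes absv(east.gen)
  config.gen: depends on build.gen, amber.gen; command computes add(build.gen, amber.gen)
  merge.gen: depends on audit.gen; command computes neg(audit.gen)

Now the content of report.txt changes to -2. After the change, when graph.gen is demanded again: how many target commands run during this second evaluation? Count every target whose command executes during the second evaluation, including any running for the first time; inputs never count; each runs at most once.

First evaluation (everything demanded from the output):
  beta.gen = mul(-7, -7) = 49
  opt.gen = max2(-7, 49) = 49
  cache.gen = mul(49, 49) = 2401
  audit.gen = min2(2401, 49) = 49
  merge.gen = neg(49) = -49
  amber.gen = min2(49, -49) = -49
  router.gen = max2(49, -49) = 49
  south.gen = add(-49, -49) = -98
  lexer.gen = max2(-98, 49) = 49
  tokens.gen = sub(49, -49) = 98
  build.gen = min2(-49, 98) = -49
  config.gen = add(-49, -49) = -98
  alpha.gen = max2(-98, -49) = -49
  east.gen = add(-49, 49) = 0
  check.gen = absv(0) = 0
  kernel.gen = sub(0, 49) = -49
  graph.gen = sub(-49, 0) = -49

Propagation after the edit:
  beta.gen: runs — report.txt -7->-2; report.txt -7->-2; result 4.
  opt.gen: runs — report.txt -7->-2; beta.gen 49->4; result 4.
  cache.gen: runs — beta.gen 49->4; opt.gen 49->4; result 16.
  audit.gen: runs — cache.gen 2401->16; beta.gen 49->4; result 4.
  merge.gen: runs — audit.gen 49->4; result -4.
  amber.gen: runs — opt.gen 49->4; merge.gen -49->-4; result -4.
  router.gen: runs — audit.gen 49->4; merge.gen -49->-4; result 4.
  south.gen: runs — amber.gen -49->-4; amber.gen -49->-4; result -8.
  lexer.gen: runs — south.gen -98->-8; opt.gen 49->4; result 4.
  tokens.gen: runs — router.gen 49->4; merge.gen -49->-4; result 8.
  build.gen: runs — merge.gen -49->-4; tokens.gen 98->8; result -4.
  config.gen: runs — build.gen -49->-4; amber.gen -49->-4; result -8.
  alpha.gen: runs — config.gen -98->-8; amber.gen -49->-4; result -4.
  east.gen: runs — alpha.gen -49->-4; lexer.gen 49->4; result 0 (same value as before).
  check.gen: checked — values it read are unchanged (east.gen unchanged); reused cached 0 without running.
  kernel.gen: runs — lexer.gen 49->4; result -4.
  graph.gen: runs — kernel.gen -49->-4; result -4.

Key observation: the cutoff stops propagation at check.gen — its inputs' values are unchanged, so it reuses its cache.

Target commands that run: alpha.gen, amber.gen, audit.gen, beta.gen, build.gen, cache.gen, config.gen, east.gen, graph.gen, kernel.gen, lexer.gen, merge.gen, opt.gen, router.gen, south.gen, tokens.gen — 16 in total.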